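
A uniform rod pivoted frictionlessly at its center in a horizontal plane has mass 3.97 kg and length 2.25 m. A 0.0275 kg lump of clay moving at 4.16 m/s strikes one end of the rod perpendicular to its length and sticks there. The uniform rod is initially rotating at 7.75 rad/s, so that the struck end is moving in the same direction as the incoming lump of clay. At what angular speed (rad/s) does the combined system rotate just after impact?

The axle reaction passes through the pivot and exerts no torque about it; angular momentum about the pivot is conserved through the impact.
I_p = (1/12)(3.97)(2.25)² = 1.675 kg·m². Taking the sense of the lump of clay's angular momentum as positive, L_{lump} = m v R = (0.0275)(4.16)(2.25/2) = 0.1287 kg·m²/s.
L_i = +I_p ω_p + m v R = +(1.675)(7.75) + 0.1287 = 13.11 kg·m²/s.
After sticking, I_f = I_p + m R² = 1.675 + (0.0275)(2.25/2)² = 1.710 kg·m².
ω_f = L_i / I_f = 13.11 / 1.710 = 7.668 rad/s.

|ω_f| ≈ 7.67 rad/s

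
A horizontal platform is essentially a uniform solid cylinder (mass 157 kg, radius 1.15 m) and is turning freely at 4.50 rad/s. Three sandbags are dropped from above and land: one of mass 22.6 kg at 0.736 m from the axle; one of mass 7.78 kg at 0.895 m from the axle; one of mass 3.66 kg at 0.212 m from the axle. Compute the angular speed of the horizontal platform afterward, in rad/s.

The added mass arrives with no angular momentum about the axle, and any external torque about the axle is negligible, so the system's angular momentum is conserved.
I_p = ½(157)(1.15)² = 103.8 kg·m².
Added inertia Σmr² = (22.6)(0.736)² + (7.78)(0.895)² + (3.66)(0.212)² = 18.64 kg·m²; I_f = 103.8 + 18.64 = 122.5 kg·m².
ω_f = I_p ω_i / I_f = (103.8)(4.50) / 122.5 = 3.815 rad/s.

ω_f ≈ 3.82 rad/s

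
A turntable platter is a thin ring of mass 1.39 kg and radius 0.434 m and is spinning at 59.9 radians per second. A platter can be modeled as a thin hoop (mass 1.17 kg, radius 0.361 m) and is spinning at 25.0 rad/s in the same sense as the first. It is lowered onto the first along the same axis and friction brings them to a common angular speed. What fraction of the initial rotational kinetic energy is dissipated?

fraction ≈ 0.113

No external torque acts about the common axis, so total angular momentum is conserved.
Moments of inertia: I_A = (1.39)(0.434)² = 0.2618 kg·m²; I_B = (1.17)(0.361)² = 0.1525 kg·m².
Taking A's sense as positive: L = (0.2618)(59.9) + (0.1525)(25.0) = 19.49 kg·m²·rad/s.
Combined I = 0.2618 + 0.1525 = 0.4143 kg·m².
ω_f = L / I = 19.49 / 0.4143 = 47.06 rad/s.
KE_i = ½ΣIω² = 517.3 J; KE_f = ½(0.4143)(47.06)² = 458.7 J.
Fraction dissipated = (KE_i − KE_f)/KE_i = 0.1134.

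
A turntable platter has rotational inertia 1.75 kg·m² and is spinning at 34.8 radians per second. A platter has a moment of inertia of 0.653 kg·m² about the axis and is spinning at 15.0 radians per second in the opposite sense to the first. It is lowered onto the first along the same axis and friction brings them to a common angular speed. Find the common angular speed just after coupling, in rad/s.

|ω_f| ≈ 21.3 rad/s

The coupling torques are internal; angular momentum about the shared axis is conserved.
Taking A's sense as positive: L = (1.750)(34.8) − (0.6530)(15.0) = 51.10 kg·m²·rad/s.
Combined I = 1.750 + 0.6530 = 2.403 kg·m².
ω_f = L / I = 51.10 / 2.403 = 21.27 rad/s.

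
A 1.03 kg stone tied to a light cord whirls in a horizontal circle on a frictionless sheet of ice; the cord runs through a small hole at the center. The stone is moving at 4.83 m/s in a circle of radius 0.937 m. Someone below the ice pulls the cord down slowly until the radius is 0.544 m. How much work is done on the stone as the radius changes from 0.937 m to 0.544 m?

Central (radial) force ⇒ zero torque about the center ⇒ m v r is constant.
v₂ = v₁ r₁ / r₂ = (4.83)(0.937) / (0.544) = 8.319 m/s.
W = ΔKE = ½m(v₂² − v₁²) = 23.63 J.

W ≈ 23.6 J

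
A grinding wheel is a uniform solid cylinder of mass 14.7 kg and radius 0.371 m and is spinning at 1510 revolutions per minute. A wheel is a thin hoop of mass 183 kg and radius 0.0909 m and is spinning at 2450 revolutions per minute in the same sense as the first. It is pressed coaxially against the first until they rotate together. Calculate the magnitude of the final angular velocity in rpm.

|ω_f| ≈ 2070 rpm

No external torque acts about the common axis, so total angular momentum is conserved.
Moments of inertia: I_A = ½(14.7)(0.371)² = 1.012 kg·m²; I_B = (183)(0.0909)² = 1.512 kg·m².
Taking A's sense as positive: L = (1.012)(1510) + (1.512)(2450) = 5232 kg·m²·rpm.
Combined I = 1.012 + 1.512 = 2.524 kg·m².
ω_f = L / I = 5232 / 2.524 = 2073 rpm.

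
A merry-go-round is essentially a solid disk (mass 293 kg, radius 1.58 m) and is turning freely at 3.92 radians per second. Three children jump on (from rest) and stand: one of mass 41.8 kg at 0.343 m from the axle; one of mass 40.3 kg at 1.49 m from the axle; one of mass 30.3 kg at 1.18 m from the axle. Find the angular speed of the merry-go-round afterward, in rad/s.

ω_f ≈ 2.85 rad/s

The added mass arrives with no angular momentum about the axle, and any external torque about the axle is negligible, so the system's angular momentum is conserved.
I_p = ½(293)(1.58)² = 365.7 kg·m².
Added inertia Σmr² = (41.8)(0.343)² + (40.3)(1.49)² + (30.3)(1.18)² = 136.6 kg·m²; I_f = 365.7 + 136.6 = 502.3 kg·m².
ω_f = I_p ω_i / I_f = (365.7)(3.92) / 502.3 = 2.854 rad/s.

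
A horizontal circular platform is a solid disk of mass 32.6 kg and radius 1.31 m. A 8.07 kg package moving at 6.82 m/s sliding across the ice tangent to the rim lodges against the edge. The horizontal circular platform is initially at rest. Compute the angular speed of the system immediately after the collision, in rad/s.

|ω_f| ≈ 1.72 rad/s

About the central axle the impulsive forces during the collision are internal, so angular momentum about that axis is conserved.
I_p = ½(32.6)(1.31)² = 27.97 kg·m². Taking the sense of the package's angular momentum as positive, L_{package} = m v R = (8.07)(6.82)(1.31) = 72.10 kg·m²/s.
L_i = 0 + 72.10 = 72.10 kg·m²/s.
After sticking, I_f = I_p + m R² = 27.97 + (8.07)(1.31)² = 41.82 kg·m².
ω_f = L_i / I_f = 72.10 / 41.82 = 1.724 rad/s.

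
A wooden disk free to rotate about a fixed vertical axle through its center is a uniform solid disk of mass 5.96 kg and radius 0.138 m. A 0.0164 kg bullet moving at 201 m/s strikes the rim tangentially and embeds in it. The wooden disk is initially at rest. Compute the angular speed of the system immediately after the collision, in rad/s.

About the axle the impulsive forces during the collision are internal, so angular momentum about that axis is conserved.
I_p = ½(5.96)(0.138)² = 0.05675 kg·m². Taking the sense of the bullet's angular momentum as positive, L_{bullet} = m v R = (0.0164)(201)(0.138) = 0.4549 kg·m²/s.
L_i = 0 + 0.4549 = 0.4549 kg·m²/s.
After sticking, I_f = I_p + m R² = 0.05675 + (0.0164)(0.138)² = 0.05706 kg·m².
ω_f = L_i / I_f = 0.4549 / 0.05706 = 7.972 rad/s.

|ω_f| ≈ 7.97 rad/s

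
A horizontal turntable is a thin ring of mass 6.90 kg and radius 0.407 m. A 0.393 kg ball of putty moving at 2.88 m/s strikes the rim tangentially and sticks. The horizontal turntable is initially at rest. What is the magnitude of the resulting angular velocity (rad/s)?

|ω_f| ≈ 0.381 rad/s

The axle reaction passes through the axle and exerts no torque about it; angular momentum about the axle is conserved through the impact.
I_p = (6.90)(0.407)² = 1.143 kg·m². Taking the sense of the ball of putty's angular momentum as positive, L_{ball} = m v R = (0.393)(2.88)(0.407) = 0.4607 kg·m²/s.
L_i = 0 + 0.4607 = 0.4607 kg·m²/s.
After sticking, I_f = I_p + m R² = 1.143 + (0.393)(0.407)² = 1.208 kg·m².
ω_f = L_i / I_f = 0.4607 / 1.208 = 0.3813 rad/s.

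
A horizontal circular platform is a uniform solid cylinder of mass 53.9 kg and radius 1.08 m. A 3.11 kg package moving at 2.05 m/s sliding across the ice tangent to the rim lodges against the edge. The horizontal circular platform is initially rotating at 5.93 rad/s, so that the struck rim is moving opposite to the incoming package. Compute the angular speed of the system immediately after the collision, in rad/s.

|ω_f| ≈ 5.12 rad/s

The axle reaction passes through the central axle and exerts no torque about it; angular momentum about the central axle is conserved through the impact.
I_p = ½(53.9)(1.08)² = 31.43 kg·m². Taking the sense of the package's angular momentum as positive, L_{package} = m v R = (3.11)(2.05)(1.08) = 6.886 kg·m²/s.
L_i = −I_p ω_p + m v R = −(31.43)(5.93) + 6.886 = -179.5 kg·m²/s.
After sticking, I_f = I_p + m R² = 31.43 + (3.11)(1.08)² = 35.06 kg·m².
ω_f = L_i / I_f = -179.5 / 35.06 = -5.120 rad/s.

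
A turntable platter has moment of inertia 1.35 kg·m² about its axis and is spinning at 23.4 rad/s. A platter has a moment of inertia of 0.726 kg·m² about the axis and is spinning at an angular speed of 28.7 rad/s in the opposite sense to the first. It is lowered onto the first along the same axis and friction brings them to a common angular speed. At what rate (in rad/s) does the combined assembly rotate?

|ω_f| ≈ 5.18 rad/s

No external torque acts about the common axis, so total angular momentum is conserved.
Taking A's sense as positive: L = (1.350)(23.4) − (0.7260)(28.7) = 10.75 kg·m²·rad/s.
Combined I = 1.350 + 0.7260 = 2.076 kg·m².
ω_f = L / I = 10.75 / 2.076 = 5.180 rad/s.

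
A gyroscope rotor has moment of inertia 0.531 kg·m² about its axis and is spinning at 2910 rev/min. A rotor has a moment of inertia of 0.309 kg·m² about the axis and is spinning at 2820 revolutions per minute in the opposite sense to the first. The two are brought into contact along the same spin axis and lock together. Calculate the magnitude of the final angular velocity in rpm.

The coupling torques are internal; angular momentum about the shared axis is conserved.
Taking A's sense as positive: L = (0.5310)(2910) − (0.3090)(2820) = 673.8 kg·m²·rpm.
Combined I = 0.5310 + 0.3090 = 0.8400 kg·m².
ω_f = L / I = 673.8 / 0.8400 = 802.2 rpm.

|ω_f| ≈ 802 rpm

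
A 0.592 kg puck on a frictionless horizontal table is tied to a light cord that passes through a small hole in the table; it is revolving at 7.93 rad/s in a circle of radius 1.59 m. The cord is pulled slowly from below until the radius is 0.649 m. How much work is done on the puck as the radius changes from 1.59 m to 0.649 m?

The constraining force is radial, so m r² ω about the center is conserved.
ω₂ = ω₁ (r₁/r₂)² = (7.93)(1.59/0.649)² = 47.60 rad/s.
W = ΔKE = ½m(v₂² − v₁²) = 235.4 J.

W ≈ 235 J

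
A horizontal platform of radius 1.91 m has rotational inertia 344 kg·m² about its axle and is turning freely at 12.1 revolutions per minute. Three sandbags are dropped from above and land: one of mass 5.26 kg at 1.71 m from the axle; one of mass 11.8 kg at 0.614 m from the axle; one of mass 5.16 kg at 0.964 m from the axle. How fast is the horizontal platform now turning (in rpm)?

ω_f ≈ 11.3 rpm

No external torque acts about the axle; L_before = L_after.
Added inertia Σmr² = (5.26)(1.71)² + (11.8)(0.614)² + (5.16)(0.964)² = 24.62 kg·m²; I_f = 344.0 + 24.62 = 368.6 kg·m².
ω_f = I_p ω_i / I_f = (344.0)(12.1) / 368.6 = 11.29 rpm.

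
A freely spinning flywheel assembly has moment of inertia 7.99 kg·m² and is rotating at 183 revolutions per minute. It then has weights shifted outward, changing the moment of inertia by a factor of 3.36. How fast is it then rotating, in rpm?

ω₂ ≈ 54.5 rpm

No external torque acts about the spin axis, so angular momentum is conserved.
I₂ = 3.36 × 7.99 = 26.85 kg·m².
ω₂ = I₁ω₁ / I₂ = (7.990)(183 rpm) / (26.85) = 54.46 rpm.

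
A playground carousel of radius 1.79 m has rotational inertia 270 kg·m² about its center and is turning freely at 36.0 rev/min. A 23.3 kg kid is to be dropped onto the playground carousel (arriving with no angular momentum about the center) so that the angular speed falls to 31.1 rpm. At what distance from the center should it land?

The added mass arrives with no angular momentum about the center, and any external torque about the center is negligible, so the system's angular momentum is conserved.
I_p ω_i = (I_p + m r²) ω_f ⇒ m r² = I_p(ω_i/ω_f − 1) = 270.0(36.0/31.1 − 1) = 42.54 kg·m².
r = √(42.54/23.3) = 1.351 m.

r ≈ 1.35 m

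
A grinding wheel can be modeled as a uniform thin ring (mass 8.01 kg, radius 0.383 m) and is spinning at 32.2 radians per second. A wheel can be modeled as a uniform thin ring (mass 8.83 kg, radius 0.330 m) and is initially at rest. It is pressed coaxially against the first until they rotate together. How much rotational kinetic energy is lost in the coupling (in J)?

No external torque acts about the common axis, so total angular momentum is conserved.
Moments of inertia: I_A = (8.01)(0.383)² = 1.175 kg·m²; I_B = (8.83)(0.330)² = 0.9616 kg·m².
Taking A's sense as positive: L = (1.175)(32.2) = 37.83 kg·m²·rad/s.
Combined I = 1.175 + 0.9616 = 2.137 kg·m².
ω_f = L / I = 37.83 / 2.137 = 17.71 rad/s.
KE_i = ½ΣIω² = 609.1 J; KE_f = ½(2.137)(17.71)² = 335.0 J.

ΔKE lost ≈ 274 J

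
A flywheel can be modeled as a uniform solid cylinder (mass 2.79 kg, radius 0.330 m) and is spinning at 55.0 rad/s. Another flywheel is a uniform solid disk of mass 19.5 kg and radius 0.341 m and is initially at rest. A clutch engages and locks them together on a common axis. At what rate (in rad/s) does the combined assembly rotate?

|ω_f| ≈ 6.50 rad/s

The coupling torques are internal; angular momentum about the shared axis is conserved.
Moments of inertia: I_A = ½(2.79)(0.330)² = 0.1519 kg·m²; I_B = ½(19.5)(0.341)² = 1.134 kg·m².
Taking A's sense as positive: L = (0.1519)(55.0) = 8.355 kg·m²·rad/s.
Combined I = 0.1519 + 1.134 = 1.286 kg·m².
ω_f = L / I = 8.355 / 1.286 = 6.499 rad/s.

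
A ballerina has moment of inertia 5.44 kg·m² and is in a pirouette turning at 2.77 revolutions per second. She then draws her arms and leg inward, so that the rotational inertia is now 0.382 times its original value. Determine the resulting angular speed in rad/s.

ω₂ ≈ 45.6 rad/s

No external torque acts about the spin axis, so angular momentum is conserved.
I₂ = 0.382 × 5.44 = 2.078 kg·m².
ω₂ = I₁ω₁ / I₂ = (5.440)(2.77 rev/s) / (2.078) = 7.251 rev/s = 45.56 rad/s.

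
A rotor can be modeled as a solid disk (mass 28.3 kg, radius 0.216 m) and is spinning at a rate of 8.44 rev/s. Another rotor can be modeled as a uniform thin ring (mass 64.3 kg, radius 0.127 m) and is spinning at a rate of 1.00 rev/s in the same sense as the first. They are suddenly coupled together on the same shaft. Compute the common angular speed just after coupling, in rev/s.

|ω_f| ≈ 3.89 rev/s

No external torque acts about the common axis, so total angular momentum is conserved.
Moments of inertia: I_A = ½(28.3)(0.216)² = 0.6602 kg·m²; I_B = (64.3)(0.127)² = 1.037 kg·m².
Taking A's sense as positive: L = (0.6602)(8.44) + (1.037)(1.00) = 6.609 kg·m²·rev/s.
Combined I = 0.6602 + 1.037 = 1.697 kg·m².
ω_f = L / I = 6.609 / 1.697 = 3.894 rev/s.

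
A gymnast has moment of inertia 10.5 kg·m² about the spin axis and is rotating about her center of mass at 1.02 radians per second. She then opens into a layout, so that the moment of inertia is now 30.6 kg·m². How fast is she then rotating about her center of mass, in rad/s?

Angular momentum about the spin axis is conserved since the torque about it is zero.
ω₂ = I₁ω₁ / I₂ = (10.50)(1.02 rad/s) / (30.60) = 0.3500 rad/s.

ω₂ ≈ 0.350 rad/s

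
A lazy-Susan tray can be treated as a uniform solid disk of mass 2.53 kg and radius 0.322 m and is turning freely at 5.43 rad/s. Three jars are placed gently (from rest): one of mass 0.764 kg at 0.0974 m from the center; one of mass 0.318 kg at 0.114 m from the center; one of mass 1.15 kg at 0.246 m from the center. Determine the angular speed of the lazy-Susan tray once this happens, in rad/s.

ω_f ≈ 3.36 rad/s

The added mass arrives with no angular momentum about the center, and any external torque about the center is negligible, so the system's angular momentum is conserved.
I_p = ½(2.53)(0.322)² = 0.1312 kg·m².
Added inertia Σmr² = (0.764)(0.0974)² + (0.318)(0.114)² + (1.15)(0.246)² = 0.08097 kg·m²; I_f = 0.1312 + 0.08097 = 0.2121 kg·m².
ω_f = I_p ω_i / I_f = (0.1312)(5.43) / 0.2121 = 3.357 rad/s.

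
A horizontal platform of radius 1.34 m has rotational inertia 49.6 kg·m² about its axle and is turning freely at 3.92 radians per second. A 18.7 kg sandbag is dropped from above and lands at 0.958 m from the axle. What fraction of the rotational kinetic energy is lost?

No external torque acts about the axle; L_before = L_after.
Added inertia Σmr² = (18.7)(0.958)² = 17.16 kg·m²; I_f = 49.60 + 17.16 = 66.76 kg·m².
ω_f = I_p ω_i / I_f = (49.60)(3.92) / 66.76 = 2.912 rad/s.
KE_i = ½(49.60)(3.920 rad/s)² = 381.1 J; KE_f = ½(66.76)(2.912)² = 283.1 J.
Fraction lost = 0.2571.

fraction ≈ 0.257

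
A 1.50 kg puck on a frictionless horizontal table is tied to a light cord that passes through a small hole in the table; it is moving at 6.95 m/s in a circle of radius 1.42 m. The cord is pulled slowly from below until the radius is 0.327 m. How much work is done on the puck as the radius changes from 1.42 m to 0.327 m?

The only horizontal force on the mass is along the cord (radial), so it exerts no torque about the hole and angular momentum m v r is conserved.
v₂ = v₁ r₁ / r₂ = (6.95)(1.42) / (0.327) = 30.18 m/s.
W = ΔKE = ½m(v₂² − v₁²) = 646.9 J.

W ≈ 647 J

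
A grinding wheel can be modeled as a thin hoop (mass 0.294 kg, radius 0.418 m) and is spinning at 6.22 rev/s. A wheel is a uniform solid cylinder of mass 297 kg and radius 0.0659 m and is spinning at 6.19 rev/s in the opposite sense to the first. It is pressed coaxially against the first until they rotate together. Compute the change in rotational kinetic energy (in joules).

ΔKE ≈ -145 J

The coupling torques are internal; angular momentum about the shared axis is conserved.
Moments of inertia: I_A = (0.294)(0.418)² = 0.05137 kg·m²; I_B = ½(297)(0.0659)² = 0.6449 kg·m².
Taking A's sense as positive: L = (0.05137)(6.22) − (0.6449)(6.19) = -3.672 kg·m²·rev/s.
Combined I = 0.05137 + 0.6449 = 0.6963 kg·m².
ω_f = L / I = -3.672 / 0.6963 = -5.274 rev/s.
KE_i = ½ΣIω² = 527.0 J; KE_f = ½(0.6963)(33.14)² = 382.4 J.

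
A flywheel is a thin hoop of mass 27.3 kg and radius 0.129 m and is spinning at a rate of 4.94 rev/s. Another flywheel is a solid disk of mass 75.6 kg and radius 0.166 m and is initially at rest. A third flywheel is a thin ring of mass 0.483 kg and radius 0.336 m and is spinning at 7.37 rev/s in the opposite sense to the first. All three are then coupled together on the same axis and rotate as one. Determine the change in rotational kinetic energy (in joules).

No external torque acts about the common axis, so total angular momentum is conserved.
Moments of inertia: I_A = (27.3)(0.129)² = 0.4543 kg·m²; I_B = ½(75.6)(0.166)² = 1.042 kg·m²; I_C = (0.483)(0.336)² = 0.05453 kg·m².
Taking A's sense as positive: L = (0.4543)(4.94) − (0.05453)(7.37) = 1.842 kg·m²·rev/s.
Combined I = 0.4543 + 1.042 + 0.05453 = 1.550 kg·m².
ω_f = L / I = 1.842 / 1.550 = 1.188 rev/s.
KE_i = ½ΣIω² = 277.3 J; KE_f = ½(1.550)(7.466)² = 43.21 J.

ΔKE ≈ -234 J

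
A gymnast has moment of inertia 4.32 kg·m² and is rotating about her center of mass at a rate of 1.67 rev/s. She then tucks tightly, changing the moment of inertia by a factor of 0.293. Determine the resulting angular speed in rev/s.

ω₂ ≈ 5.70 rev/s

Angular momentum about the spin axis is conserved since the torque about it is zero.
I₂ = 0.293 × 4.32 = 1.266 kg·m².
ω₂ = I₁ω₁ / I₂ = (4.320)(1.67 rev/s) / (1.266) = 5.700 rev/s.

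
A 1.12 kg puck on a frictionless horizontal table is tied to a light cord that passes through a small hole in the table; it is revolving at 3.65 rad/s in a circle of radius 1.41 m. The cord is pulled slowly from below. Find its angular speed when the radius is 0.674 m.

ω₂ ≈ 16.0 rad/s

The constraining force is radial, so m r² ω about the center is conserved.
ω₂ = ω₁ (r₁/r₂)² = (3.65)(1.41/0.674)² = 15.97 rad/s.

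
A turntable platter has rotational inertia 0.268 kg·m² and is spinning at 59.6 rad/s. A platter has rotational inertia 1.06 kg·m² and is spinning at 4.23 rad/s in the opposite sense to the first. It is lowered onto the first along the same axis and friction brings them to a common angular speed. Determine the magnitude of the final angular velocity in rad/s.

The coupling torques are internal; angular momentum about the shared axis is conserved.
Taking A's sense as positive: L = (0.2680)(59.6) − (1.060)(4.23) = 11.49 kg·m²·rad/s.
Combined I = 0.2680 + 1.060 = 1.328 kg·m².
ω_f = L / I = 11.49 / 1.328 = 8.651 rad/s.

|ω_f| ≈ 8.65 rad/s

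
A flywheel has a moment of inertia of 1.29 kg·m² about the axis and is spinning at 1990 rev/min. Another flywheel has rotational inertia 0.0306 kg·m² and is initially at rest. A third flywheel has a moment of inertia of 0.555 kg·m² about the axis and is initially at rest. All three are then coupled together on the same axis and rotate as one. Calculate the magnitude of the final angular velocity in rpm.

No external torque acts about the common axis, so total angular momentum is conserved.
Taking A's sense as positive: L = (1.290)(1990) = 2567 kg·m²·rpm.
Combined I = 1.290 + 0.03060 + 0.5550 = 1.876 kg·m².
ω_f = L / I = 2567 / 1.876 = 1369 rpm.

|ω_f| ≈ 1370 rpm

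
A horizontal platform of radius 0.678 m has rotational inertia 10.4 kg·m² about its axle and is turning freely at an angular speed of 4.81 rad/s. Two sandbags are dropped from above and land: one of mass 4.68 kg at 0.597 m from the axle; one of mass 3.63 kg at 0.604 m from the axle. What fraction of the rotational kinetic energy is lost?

fraction ≈ 0.223

No external torque acts about the axle; L_before = L_after.
Added inertia Σmr² = (4.68)(0.597)² + (3.63)(0.604)² = 2.992 kg·m²; I_f = 10.40 + 2.992 = 13.39 kg·m².
ω_f = I_p ω_i / I_f = (10.40)(4.81) / 13.39 = 3.735 rad/s.
KE_i = ½(10.40)(4.810 rad/s)² = 120.3 J; KE_f = ½(13.39)(3.735)² = 93.43 J.
Fraction lost = 0.2234.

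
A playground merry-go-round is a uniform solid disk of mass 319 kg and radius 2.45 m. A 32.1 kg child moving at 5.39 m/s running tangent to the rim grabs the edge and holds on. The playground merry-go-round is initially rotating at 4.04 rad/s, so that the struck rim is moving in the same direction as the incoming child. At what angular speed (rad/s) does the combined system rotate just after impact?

|ω_f| ≈ 3.73 rad/s

About the axle the impulsive forces during the collision are internal, so angular momentum about that axis is conserved.
I_p = ½(319)(2.45)² = 957.4 kg·m². Taking the sense of the child's angular momentum as positive, L_{child} = m v R = (32.1)(5.39)(2.45) = 423.9 kg·m²/s.
L_i = +I_p ω_p + m v R = +(957.4)(4.04) + 423.9 = 4292 kg·m²/s.
After sticking, I_f = I_p + m R² = 957.4 + (32.1)(2.45)² = 1150 kg·m².
ω_f = L_i / I_f = 4292 / 1150 = 3.732 rad/s.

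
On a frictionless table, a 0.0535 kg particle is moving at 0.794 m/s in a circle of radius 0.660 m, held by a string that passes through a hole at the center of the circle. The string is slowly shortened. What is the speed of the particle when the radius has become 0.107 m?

The only horizontal force on the mass is along the cord (radial), so it exerts no torque about the hole and angular momentum m v r is conserved.
v₂ = v₁ r₁ / r₂ = (0.794)(0.660) / (0.107) = 4.898 m/s.

v₂ ≈ 4.90 m/s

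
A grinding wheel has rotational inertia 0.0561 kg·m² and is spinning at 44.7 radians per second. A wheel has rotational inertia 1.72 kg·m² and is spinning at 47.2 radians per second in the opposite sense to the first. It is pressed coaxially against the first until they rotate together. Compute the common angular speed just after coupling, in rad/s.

The coupling torques are internal; angular momentum about the shared axis is conserved.
Taking A's sense as positive: L = (0.05610)(44.7) − (1.720)(47.2) = -78.68 kg·m²·rad/s.
Combined I = 0.05610 + 1.720 = 1.776 kg·m².
ω_f = L / I = -78.68 / 1.776 = -44.30 rad/s.

|ω_f| ≈ 44.3 rad/s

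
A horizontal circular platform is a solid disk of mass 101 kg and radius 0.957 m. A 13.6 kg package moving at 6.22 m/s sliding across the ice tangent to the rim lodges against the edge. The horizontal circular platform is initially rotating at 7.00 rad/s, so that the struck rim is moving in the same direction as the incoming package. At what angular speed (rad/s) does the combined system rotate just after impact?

|ω_f| ≈ 6.89 rad/s

About the central axle the impulsive forces during the collision are internal, so angular momentum about that axis is conserved.
I_p = ½(101)(0.957)² = 46.25 kg·m². Taking the sense of the package's angular momentum as positive, L_{package} = m v R = (13.6)(6.22)(0.957) = 80.95 kg·m²/s.
L_i = +I_p ω_p + m v R = +(46.25)(7.00) + 80.95 = 404.7 kg·m²/s.
After sticking, I_f = I_p + m R² = 46.25 + (13.6)(0.957)² = 58.71 kg·m².
ω_f = L_i / I_f = 404.7 / 58.71 = 6.894 rad/s.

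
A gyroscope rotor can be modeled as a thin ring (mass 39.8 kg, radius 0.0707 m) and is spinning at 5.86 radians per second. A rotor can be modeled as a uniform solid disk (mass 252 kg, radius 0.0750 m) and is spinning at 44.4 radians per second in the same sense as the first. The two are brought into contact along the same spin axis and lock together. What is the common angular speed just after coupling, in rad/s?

The coupling torques are internal; angular momentum about the shared axis is conserved.
Moments of inertia: I_A = (39.8)(0.0707)² = 0.1989 kg·m²; I_B = ½(252)(0.0750)² = 0.7087 kg·m².
Taking A's sense as positive: L = (0.1989)(5.86) + (0.7087)(44.4) = 32.63 kg·m²·rad/s.
Combined I = 0.1989 + 0.7087 = 0.9077 kg·m².
ω_f = L / I = 32.63 / 0.9077 = 35.95 rad/s.

|ω_f| ≈ 36.0 rad/s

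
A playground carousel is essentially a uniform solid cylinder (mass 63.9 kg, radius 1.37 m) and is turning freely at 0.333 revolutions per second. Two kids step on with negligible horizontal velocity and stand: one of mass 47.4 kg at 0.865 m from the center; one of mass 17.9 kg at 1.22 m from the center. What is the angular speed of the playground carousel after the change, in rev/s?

No external torque acts about the center; L_before = L_after.
I_p = ½(63.9)(1.37)² = 59.97 kg·m².
Added inertia Σmr² = (47.4)(0.865)² + (17.9)(1.22)² = 62.11 kg·m²; I_f = 59.97 + 62.11 = 122.1 kg·m².
ω_f = I_p ω_i / I_f = (59.97)(0.333) / 122.1 = 0.1636 rev/s.

ω_f ≈ 0.164 rev/s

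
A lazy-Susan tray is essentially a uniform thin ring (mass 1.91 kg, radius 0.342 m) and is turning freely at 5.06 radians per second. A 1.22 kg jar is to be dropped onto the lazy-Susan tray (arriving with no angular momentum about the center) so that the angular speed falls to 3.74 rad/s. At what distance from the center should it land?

r ≈ 0.254 m

No external torque acts about the center; L_before = L_after.
I_p = (1.91)(0.342)² = 0.2234 kg·m².
I_p ω_i = (I_p + m r²) ω_f ⇒ m r² = I_p(ω_i/ω_f − 1) = 0.2234(5.06/3.74 − 1) = 0.07885 kg·m².
r = √(0.07885/1.22) = 0.2542 m.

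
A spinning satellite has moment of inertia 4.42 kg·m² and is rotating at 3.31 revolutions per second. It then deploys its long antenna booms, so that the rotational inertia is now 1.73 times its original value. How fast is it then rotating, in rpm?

Angular momentum about the spin axis is conserved since the torque about it is zero.
I₂ = 1.73 × 4.42 = 7.647 kg·m².
ω₂ = I₁ω₁ / I₂ = (4.420)(3.31 rev/s) / (7.647) = 1.913 rev/s = 114.8 rpm.

ω₂ ≈ 115 rpm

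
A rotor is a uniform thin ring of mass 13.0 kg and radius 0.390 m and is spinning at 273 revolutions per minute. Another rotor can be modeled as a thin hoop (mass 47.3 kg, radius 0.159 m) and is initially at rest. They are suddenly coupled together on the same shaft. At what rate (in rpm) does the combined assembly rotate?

|ω_f| ≈ 170 rpm

No external torque acts about the common axis, so total angular momentum is conserved.
Moments of inertia: I_A = (13.0)(0.390)² = 1.977 kg·m²; I_B = (47.3)(0.159)² = 1.196 kg·m².
Taking A's sense as positive: L = (1.977)(273) = 539.8 kg·m²·rpm.
Combined I = 1.977 + 1.196 = 3.173 kg·m².
ω_f = L / I = 539.8 / 3.173 = 170.1 rpm.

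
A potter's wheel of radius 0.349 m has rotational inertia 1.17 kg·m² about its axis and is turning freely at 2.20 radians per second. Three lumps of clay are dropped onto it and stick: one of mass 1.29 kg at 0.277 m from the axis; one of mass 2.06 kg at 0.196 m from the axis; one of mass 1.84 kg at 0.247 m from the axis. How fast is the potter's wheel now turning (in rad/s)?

ω_f ≈ 1.76 rad/s

The added mass arrives with no angular momentum about the axis, and any external torque about the axis is negligible, so the system's angular momentum is conserved.
Added inertia Σmr² = (1.29)(0.277)² + (2.06)(0.196)² + (1.84)(0.247)² = 0.2904 kg·m²; I_f = 1.170 + 0.2904 = 1.460 kg·m².
ω_f = I_p ω_i / I_f = (1.170)(2.20) / 1.460 = 1.763 rad/s.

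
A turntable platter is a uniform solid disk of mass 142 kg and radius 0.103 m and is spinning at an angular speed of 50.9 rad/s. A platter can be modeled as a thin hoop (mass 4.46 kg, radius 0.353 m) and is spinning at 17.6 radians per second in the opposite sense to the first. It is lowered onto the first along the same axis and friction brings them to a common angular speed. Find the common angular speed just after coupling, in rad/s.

|ω_f| ≈ 21.8 rad/s

The coupling torques are internal; angular momentum about the shared axis is conserved.
Moments of inertia: I_A = ½(142)(0.103)² = 0.7532 kg·m²; I_B = (4.46)(0.353)² = 0.5558 kg·m².
Taking A's sense as positive: L = (0.7532)(50.9) − (0.5558)(17.6) = 28.56 kg·m²·rad/s.
Combined I = 0.7532 + 0.5558 = 1.309 kg·m².
ω_f = L / I = 28.56 / 1.309 = 21.82 rad/s.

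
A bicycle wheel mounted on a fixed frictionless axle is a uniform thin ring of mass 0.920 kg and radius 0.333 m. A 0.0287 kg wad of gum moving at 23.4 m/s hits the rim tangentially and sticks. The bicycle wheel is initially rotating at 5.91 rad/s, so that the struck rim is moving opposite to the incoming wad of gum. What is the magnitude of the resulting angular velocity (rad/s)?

|ω_f| ≈ 3.61 rad/s

About the axle the impulsive forces during the collision are internal, so angular momentum about that axis is conserved.
I_p = (0.920)(0.333)² = 0.1020 kg·m². Taking the sense of the wad of gum's angular momentum as positive, L_{wad} = m v R = (0.0287)(23.4)(0.333) = 0.2236 kg·m²/s.
L_i = −I_p ω_p + m v R = −(0.1020)(5.91) + 0.2236 = -0.3793 kg·m²/s.
After sticking, I_f = I_p + m R² = 0.1020 + (0.0287)(0.333)² = 0.1052 kg·m².
ω_f = L_i / I_f = -0.3793 / 0.1052 = -3.605 rad/s.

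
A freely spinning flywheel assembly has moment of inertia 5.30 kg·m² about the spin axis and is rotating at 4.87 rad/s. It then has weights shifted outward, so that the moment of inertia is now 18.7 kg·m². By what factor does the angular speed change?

Angular momentum about the spin axis is conserved since the torque about it is zero.
ω₂/ω₁ = I₁/I₂ = 5.300 / 18.70 = 0.2834.

ω₂/ω₁ ≈ 0.283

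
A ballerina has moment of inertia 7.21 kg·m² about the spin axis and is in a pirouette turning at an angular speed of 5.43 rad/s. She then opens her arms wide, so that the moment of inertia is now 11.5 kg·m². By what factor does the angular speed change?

ω₂/ω₁ ≈ 0.627

No external torque acts about the spin axis, so angular momentum is conserved.
ω₂/ω₁ = I₁/I₂ = 7.210 / 11.50 = 0.6270.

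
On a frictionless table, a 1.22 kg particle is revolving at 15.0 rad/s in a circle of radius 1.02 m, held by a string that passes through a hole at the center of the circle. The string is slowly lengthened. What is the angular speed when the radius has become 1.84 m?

ω₂ ≈ 4.61 rad/s

The constraining force is radial, so m r² ω about the center is conserved.
ω₂ = ω₁ (r₁/r₂)² = (15.0)(1.02/1.84)² = 4.610 rad/s.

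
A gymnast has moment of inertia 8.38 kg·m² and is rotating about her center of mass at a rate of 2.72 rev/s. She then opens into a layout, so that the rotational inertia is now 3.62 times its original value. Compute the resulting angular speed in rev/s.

Angular momentum about the spin axis is conserved since the torque about it is zero.
I₂ = 3.62 × 8.38 = 30.34 kg·m².
ω₂ = I₁ω₁ / I₂ = (8.380)(2.72 rev/s) / (30.34) = 0.7514 rev/s.

ω₂ ≈ 0.751 rev/s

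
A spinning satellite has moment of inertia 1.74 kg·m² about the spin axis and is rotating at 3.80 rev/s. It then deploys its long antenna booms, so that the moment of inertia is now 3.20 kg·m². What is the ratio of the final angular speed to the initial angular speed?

ω₂/ω₁ ≈ 0.544

No external torque acts about the spin axis, so angular momentum is conserved.
ω₂/ω₁ = I₁/I₂ = 1.740 / 3.200 = 0.5437.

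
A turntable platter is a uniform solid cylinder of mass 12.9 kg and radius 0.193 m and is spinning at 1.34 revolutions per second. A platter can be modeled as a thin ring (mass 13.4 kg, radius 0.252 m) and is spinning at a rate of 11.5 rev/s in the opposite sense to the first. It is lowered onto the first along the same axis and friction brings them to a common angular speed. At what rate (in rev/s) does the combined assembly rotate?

|ω_f| ≈ 8.67 rev/s

The coupling torques are internal; angular momentum about the shared axis is conserved.
Moments of inertia: I_A = ½(12.9)(0.193)² = 0.2403 kg·m²; I_B = (13.4)(0.252)² = 0.8510 kg·m².
Taking A's sense as positive: L = (0.2403)(1.34) − (0.8510)(11.5) = -9.464 kg·m²·rev/s.
Combined I = 0.2403 + 0.8510 = 1.091 kg·m².
ω_f = L / I = -9.464 / 1.091 = -8.673 rev/s.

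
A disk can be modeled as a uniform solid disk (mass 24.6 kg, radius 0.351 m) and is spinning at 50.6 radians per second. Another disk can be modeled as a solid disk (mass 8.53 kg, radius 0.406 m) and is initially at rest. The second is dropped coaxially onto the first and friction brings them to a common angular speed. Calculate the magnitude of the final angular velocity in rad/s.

|ω_f| ≈ 34.6 rad/s

No external torque acts about the common axis, so total angular momentum is conserved.
Moments of inertia: I_A = ½(24.6)(0.351)² = 1.515 kg·m²; I_B = ½(8.53)(0.406)² = 0.7030 kg·m².
Taking A's sense as positive: L = (1.515)(50.6) = 76.68 kg·m²·rad/s.
Combined I = 1.515 + 0.7030 = 2.218 kg·m².
ω_f = L / I = 76.68 / 2.218 = 34.56 rad/s.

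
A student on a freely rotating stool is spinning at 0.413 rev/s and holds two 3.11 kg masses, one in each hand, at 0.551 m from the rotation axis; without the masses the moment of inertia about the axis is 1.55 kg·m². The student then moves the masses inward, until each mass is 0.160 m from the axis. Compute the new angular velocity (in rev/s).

ω₂ ≈ 0.831 rev/s

Angular momentum about the spin axis is conserved since the torque about it is zero.
I₁ = 1.55 + 2(3.11)(0.551)² = 3.438 kg·m²; I₂ = 1.55 + 2(3.11)(0.160)² = 1.709 kg·m².
ω₂ = I₁ω₁ / I₂ = (3.438)(0.413 rev/s) / (1.709) = 0.8308 rev/s.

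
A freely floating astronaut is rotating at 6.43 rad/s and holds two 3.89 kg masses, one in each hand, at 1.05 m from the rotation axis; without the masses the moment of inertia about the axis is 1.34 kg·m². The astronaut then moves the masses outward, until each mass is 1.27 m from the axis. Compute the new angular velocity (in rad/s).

ω₂ ≈ 4.59 rad/s

With no external torque about the axis, L is conserved: I₁ω₁ = I₂ω₂.
I₁ = 1.34 + 2(3.89)(1.05)² = 9.917 kg·m²; I₂ = 1.34 + 2(3.89)(1.27)² = 13.89 kg·m².
ω₂ = I₁ω₁ / I₂ = (9.917)(6.43 rad/s) / (13.89) = 4.592 rad/s.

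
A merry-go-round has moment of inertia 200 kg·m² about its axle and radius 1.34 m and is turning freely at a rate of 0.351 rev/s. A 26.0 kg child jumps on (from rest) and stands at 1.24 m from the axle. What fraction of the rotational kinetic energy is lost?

The added mass arrives with no angular momentum about the axle, and any external torque about the axle is negligible, so the system's angular momentum is conserved.
Added inertia Σmr² = (26.0)(1.24)² = 39.98 kg·m²; I_f = 200.0 + 39.98 = 240.0 kg·m².
ω_f = I_p ω_i / I_f = (200.0)(0.351) / 240.0 = 0.2925 rev/s.
KE_i = ½(200.0)(2.205 rad/s)² = 486.4 J; KE_f = ½(240.0)(1.838)² = 405.4 J.
Fraction lost = 0.1666.

fraction ≈ 0.167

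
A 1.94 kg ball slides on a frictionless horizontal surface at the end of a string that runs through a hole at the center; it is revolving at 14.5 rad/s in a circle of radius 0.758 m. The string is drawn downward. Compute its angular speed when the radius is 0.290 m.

No torque about the axis ⇒ m r₁² ω₁ = m r₂² ω₂.
ω₂ = ω₁ (r₁/r₂)² = (14.5)(0.758/0.290)² = 99.06 rad/s.

ω₂ ≈ 99.1 rad/s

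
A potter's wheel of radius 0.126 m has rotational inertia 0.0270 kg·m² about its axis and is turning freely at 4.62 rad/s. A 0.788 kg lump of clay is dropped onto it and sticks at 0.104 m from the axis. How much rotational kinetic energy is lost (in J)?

energy lost ≈ 0.0691 J

No external torque acts about the axis; L_before = L_after.
Added inertia Σmr² = (0.788)(0.104)² = 0.008523 kg·m²; I_f = 0.02700 + 0.008523 = 0.03552 kg·m².
ω_f = I_p ω_i / I_f = (0.02700)(4.62) / 0.03552 = 3.512 rad/s.
KE_i = ½(0.02700)(4.620 rad/s)² = 0.2881 J; KE_f = ½(0.03552)(3.512)² = 0.2190 J.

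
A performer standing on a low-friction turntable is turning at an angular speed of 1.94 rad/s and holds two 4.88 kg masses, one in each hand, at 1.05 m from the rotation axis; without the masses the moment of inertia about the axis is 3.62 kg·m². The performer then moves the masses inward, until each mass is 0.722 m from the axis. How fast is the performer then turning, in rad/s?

No external torque acts about the spin axis, so angular momentum is conserved.
I₁ = 3.62 + 2(4.88)(1.05)² = 14.38 kg·m²; I₂ = 3.62 + 2(4.88)(0.722)² = 8.708 kg·m².
ω₂ = I₁ω₁ / I₂ = (14.38)(1.94 rad/s) / (8.708) = 3.204 rad/s.

ω₂ ≈ 3.20 rad/s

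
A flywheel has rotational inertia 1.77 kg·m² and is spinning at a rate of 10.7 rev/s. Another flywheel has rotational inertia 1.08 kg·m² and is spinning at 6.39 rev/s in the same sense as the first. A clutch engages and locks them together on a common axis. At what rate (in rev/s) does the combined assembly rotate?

|ω_f| ≈ 9.07 rev/s

The coupling torques are internal; angular momentum about the shared axis is conserved.
Taking A's sense as positive: L = (1.770)(10.7) + (1.080)(6.39) = 25.84 kg·m²·rev/s.
Combined I = 1.770 + 1.080 = 2.850 kg·m².
ω_f = L / I = 25.84 / 2.850 = 9.067 rev/s.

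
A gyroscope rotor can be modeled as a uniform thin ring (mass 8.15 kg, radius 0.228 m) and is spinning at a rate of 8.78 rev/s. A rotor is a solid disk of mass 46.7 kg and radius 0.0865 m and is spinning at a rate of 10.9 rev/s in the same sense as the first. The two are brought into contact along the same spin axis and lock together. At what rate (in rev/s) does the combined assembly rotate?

No external torque acts about the common axis, so total angular momentum is conserved.
Moments of inertia: I_A = (8.15)(0.228)² = 0.4237 kg·m²; I_B = ½(46.7)(0.0865)² = 0.1747 kg·m².
Taking A's sense as positive: L = (0.4237)(8.78) + (0.1747)(10.9) = 5.624 kg·m²·rev/s.
Combined I = 0.4237 + 0.1747 = 0.5984 kg·m².
ω_f = L / I = 5.624 / 0.5984 = 9.399 rev/s.

|ω_f| ≈ 9.40 rev/s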